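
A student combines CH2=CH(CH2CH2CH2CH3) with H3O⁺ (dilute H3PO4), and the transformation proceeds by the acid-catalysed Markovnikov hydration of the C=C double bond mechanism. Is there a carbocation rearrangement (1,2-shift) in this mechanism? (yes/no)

no

The first-formed carbocation is secondary.
No single 1,2-shift to an adjacent carbon would produce a more-substituted cation than the one already present, so no rearrangement occurs.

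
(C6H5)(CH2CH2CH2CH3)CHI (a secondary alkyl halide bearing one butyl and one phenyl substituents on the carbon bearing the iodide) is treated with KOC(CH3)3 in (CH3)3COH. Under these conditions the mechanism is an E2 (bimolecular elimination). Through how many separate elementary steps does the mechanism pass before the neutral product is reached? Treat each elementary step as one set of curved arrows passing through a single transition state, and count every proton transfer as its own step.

1

Step 1: Concerted anti-periplanar elimination: (CH3)3CO⁻ abstracts a β-H while I⁻ leaves, and the C–H electrons become the new C=C π bond — all in a single transition state.
Total: 1 elementary step.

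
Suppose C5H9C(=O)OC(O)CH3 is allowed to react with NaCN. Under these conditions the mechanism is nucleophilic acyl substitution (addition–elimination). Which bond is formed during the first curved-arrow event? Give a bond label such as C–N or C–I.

Step 1: Nucleophilic addition of CN⁻ to the acyl carbon breaks the π(C=O) bond and yields a tetrahedral, anionic intermediate.
The bond formed in this step is the C–C bond.

C–C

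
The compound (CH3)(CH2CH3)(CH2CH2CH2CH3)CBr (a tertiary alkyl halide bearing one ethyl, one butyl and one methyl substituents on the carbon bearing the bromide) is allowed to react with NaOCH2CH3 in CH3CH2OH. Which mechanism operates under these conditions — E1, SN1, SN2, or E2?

Conditions: a strong base with a tertiary substrate bearing a β-hydrogen.
These conditions are the textbook signature of the E2 pathway.
A strong (often hindered) base removes a β-H in concert with loss of the leaving group — bimolecular elimination.

E2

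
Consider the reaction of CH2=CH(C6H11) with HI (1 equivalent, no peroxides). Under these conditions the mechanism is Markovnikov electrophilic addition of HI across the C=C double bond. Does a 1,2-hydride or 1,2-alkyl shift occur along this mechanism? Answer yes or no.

yes

The first-formed carbocation is secondary.
The adjacent cyclohexyl carbon already bears 2 other carbon substituents and has a hydrogen to migrate; after a 1,2-hydride shift from that carbon the positive charge sits on a tertiary centre.
Tertiary is more stable than secondary, so the shift occurs.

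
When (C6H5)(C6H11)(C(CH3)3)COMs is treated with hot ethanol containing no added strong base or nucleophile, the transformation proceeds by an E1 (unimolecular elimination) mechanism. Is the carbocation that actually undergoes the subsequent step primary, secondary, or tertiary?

tertiary

Step 1: Rate-determining heterolysis of the C–O bond gives MsO⁻ and a tertiary carbocation.
No single 1,2-shift to an adjacent carbon would give a more-substituted cation, so no rearrangement occurs.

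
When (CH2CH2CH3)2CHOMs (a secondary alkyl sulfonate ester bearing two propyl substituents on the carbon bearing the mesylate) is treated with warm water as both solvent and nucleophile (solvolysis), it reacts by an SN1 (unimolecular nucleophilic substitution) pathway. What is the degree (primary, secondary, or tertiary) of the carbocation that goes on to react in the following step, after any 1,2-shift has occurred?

secondary

Step 1: The C–O bond breaks with both electrons going to the mesylate; MsO⁻ leaves and a secondary carbocation remains.
No single 1,2-shift to an adjacent carbon would give a more-substituted cation, so no rearrangement occurs.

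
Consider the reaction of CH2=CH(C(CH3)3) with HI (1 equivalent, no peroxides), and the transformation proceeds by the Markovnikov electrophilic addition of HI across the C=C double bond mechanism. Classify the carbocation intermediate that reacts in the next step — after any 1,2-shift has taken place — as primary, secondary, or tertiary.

Step 1: Protonation of the alkene by HI: the π bond acts as the nucleophile and picks up H⁺, giving the more stable (Markovnikov) secondary carbocation. The H–I bond breaks heterolytically, releasing I⁻.
Step 2: Carbocation rearrangement: a 1,2-methyl shift from the adjacent tert-butyl carbon converts the initially-formed secondary cation into the more stable tertiary cation.
The cation rearranges from secondary to tertiary via a 1,2-methyl shift from the adjacent tert-butyl carbon; the tertiary cation is what reacts next.

tertiary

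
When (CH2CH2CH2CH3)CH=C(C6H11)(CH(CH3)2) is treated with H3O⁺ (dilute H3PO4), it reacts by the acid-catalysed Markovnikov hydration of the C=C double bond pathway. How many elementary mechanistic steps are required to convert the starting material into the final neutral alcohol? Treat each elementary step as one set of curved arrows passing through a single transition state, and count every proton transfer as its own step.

3

Step 1: Protonation of the alkene by H3O⁺: the π bond acts as the nucleophile and picks up H⁺, giving the more stable (Markovnikov) tertiary carbocation. H2O is released.
(No 1,2-shift: no single shift to an adjacent carbon would give a more stable cation.)
Step 2: A lone pair on the oxygen of H2O attacks the carbocation, forming a C–O bond and an oxonium ion (a protonated alcohol).
Step 3: Deprotonation of the oxonium ion by a water molecule delivers the neutral alcohol and regenerates the acid catalyst.
Total: 3 elementary steps.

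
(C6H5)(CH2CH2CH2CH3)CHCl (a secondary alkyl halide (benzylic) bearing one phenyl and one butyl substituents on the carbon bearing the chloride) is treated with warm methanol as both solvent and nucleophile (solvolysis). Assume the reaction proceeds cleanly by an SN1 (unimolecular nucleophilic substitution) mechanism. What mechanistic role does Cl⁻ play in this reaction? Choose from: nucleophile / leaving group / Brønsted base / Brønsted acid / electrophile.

Step 1: Unassisted departure of Cl⁻ (taking the C–Cl bonding pair) generates a secondary carbocation.
Cl⁻ departs with both electrons of the breaking σ-bond — that is the definition of a leaving group.

leaving group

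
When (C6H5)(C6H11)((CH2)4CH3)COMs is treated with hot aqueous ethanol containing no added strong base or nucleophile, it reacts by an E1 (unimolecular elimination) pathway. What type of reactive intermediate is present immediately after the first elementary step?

Step 1: Rate-determining heterolysis of the C–O bond gives MsO⁻ and a tertiary carbocation.
After step 1 the species present is a tertiary carbocation.

tertiary carbocation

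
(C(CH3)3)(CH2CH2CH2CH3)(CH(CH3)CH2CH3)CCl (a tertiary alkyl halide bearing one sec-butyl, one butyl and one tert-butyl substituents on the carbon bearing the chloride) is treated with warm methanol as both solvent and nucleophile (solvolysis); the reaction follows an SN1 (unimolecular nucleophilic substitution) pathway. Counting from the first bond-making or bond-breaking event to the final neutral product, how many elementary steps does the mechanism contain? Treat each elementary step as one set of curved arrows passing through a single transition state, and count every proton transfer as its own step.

3

Step 1: Rate-determining heterolysis of the C–Cl bond gives Cl⁻ and a tertiary carbocation.
(No 1,2-shift: no single shift to an adjacent carbon would give a more stable cation.)
Step 2: A lone pair on the oxygen of CH3OH attacks the carbocation, forming a new C–O σ-bond and an oxonium ion.
Step 3: Proton transfer from the O–H of the oxonium ion to a solvent molecule delivers the neutral ether.
Total: 3 elementary steps.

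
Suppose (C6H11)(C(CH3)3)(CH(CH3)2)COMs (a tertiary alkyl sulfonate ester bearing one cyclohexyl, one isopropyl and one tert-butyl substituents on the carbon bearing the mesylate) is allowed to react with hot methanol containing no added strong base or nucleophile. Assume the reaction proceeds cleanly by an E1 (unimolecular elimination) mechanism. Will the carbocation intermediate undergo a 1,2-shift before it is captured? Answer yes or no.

The first-formed carbocation is tertiary.
No single 1,2-shift to an adjacent carbon would produce a more-substituted cation than the one already present, so no rearrangement occurs.

no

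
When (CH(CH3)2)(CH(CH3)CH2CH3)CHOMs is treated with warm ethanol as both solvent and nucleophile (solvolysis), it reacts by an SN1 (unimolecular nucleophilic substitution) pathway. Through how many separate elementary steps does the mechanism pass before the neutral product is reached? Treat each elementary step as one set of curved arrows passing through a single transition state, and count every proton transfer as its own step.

4

Step 1: The C–O bond breaks with both electrons going to the mesylate; MsO⁻ leaves and a secondary carbocation remains.
Step 2: A 1,2-hydride shift from the adjacent sec-butyl carbon moves the positive charge from the secondary centre to an adjacent carbon, generating a more stable tertiary carbocation.
Step 3: Nucleophilic capture: the oxygen of CH3CH2OH bonds to the cationic carbon, producing an oxonium-ion intermediate.
Step 4: Deprotonation of the oxonium oxygen by solvent ethanol yields the neutral ether.
Total: 4 elementary steps.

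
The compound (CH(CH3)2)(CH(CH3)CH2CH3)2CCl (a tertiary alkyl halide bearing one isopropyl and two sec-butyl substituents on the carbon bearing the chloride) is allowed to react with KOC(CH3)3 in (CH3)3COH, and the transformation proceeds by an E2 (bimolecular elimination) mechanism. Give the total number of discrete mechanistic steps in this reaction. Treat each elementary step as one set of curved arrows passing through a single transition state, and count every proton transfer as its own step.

Step 1: Concerted anti-periplanar elimination: (CH3)3CO⁻ abstracts a β-H while Cl⁻ leaves, and the C–H electrons become the new C=C π bond — all in a single transition state.
Total: 1 elementary step.

1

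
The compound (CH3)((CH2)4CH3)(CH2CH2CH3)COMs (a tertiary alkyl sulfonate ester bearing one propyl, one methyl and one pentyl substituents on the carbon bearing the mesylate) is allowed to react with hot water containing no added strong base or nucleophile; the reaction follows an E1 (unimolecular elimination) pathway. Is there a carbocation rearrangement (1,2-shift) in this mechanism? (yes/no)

no

The first-formed carbocation is tertiary.
No single 1,2-shift to an adjacent carbon would produce a more-substituted cation than the one already present, so no rearrangement occurs.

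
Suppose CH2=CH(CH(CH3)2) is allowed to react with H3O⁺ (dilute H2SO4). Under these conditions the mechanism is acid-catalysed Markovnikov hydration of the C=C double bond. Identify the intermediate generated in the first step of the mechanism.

Step 1: Protonation of the alkene by H3O⁺: the π bond acts as the nucleophile and picks up H⁺, giving the more stable (Markovnikov) secondary carbocation. H2O is released.
After step 1 the species present is a secondary carbocation.

secondary carbocation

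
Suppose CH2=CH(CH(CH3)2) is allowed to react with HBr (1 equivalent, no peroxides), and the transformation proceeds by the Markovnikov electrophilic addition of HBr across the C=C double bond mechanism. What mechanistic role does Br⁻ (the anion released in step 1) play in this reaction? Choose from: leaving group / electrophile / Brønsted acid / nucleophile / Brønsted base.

Step 3: Br⁻ captures the cation: a lone pair on Br⁻ fills the empty p orbital, producing the alkyl halide product.
Br⁻ (the anion released in step 1) donates an electron pair to form a new σ-bond to carbon — it is the nucleophile.

nucleophile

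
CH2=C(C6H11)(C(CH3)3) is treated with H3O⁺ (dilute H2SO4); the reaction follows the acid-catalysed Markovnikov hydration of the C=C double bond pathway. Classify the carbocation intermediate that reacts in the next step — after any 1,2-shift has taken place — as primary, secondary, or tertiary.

Step 1: Protonation of the alkene by H3O⁺: the π bond acts as the nucleophile and picks up H⁺, giving the more stable (Markovnikov) tertiary carbocation. H2O is released.
No single 1,2-shift to an adjacent carbon would give a more-substituted cation, so no rearrangement occurs.

tertiary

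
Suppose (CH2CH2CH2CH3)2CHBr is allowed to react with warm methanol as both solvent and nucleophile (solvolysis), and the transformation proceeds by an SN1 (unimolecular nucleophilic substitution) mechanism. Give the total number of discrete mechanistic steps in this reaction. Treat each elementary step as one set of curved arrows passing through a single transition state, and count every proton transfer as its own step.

3

Step 1: Unassisted departure of Br⁻ (taking the C–Br bonding pair) generates a secondary carbocation.
(No 1,2-shift: no single shift to an adjacent carbon would give a more stable cation.)
Step 2: CH3OH donates an oxygen lone pair into the empty p orbital of the cation, giving a protonated ether (an oxonium ion).
Step 3: A second solvent molecule removes the proton on oxygen, giving the neutral ether product.
Total: 3 elementary steps.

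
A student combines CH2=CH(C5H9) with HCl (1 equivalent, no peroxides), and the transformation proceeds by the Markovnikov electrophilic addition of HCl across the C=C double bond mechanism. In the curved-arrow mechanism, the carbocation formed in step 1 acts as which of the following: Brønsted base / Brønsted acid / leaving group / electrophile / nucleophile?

Step 3: The Cl⁻ anion donates a lone pair to the carbocation, forming the new C–Cl σ-bond and giving the neutral alkyl halide.
The carbocation formed in step 1 accepts an electron pair into an empty or π* orbital — it is the electrophile.

electrophile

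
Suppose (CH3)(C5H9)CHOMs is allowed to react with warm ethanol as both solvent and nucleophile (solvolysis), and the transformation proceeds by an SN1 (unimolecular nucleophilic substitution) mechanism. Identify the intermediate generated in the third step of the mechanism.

oxonium ion

Step 1: Ionisation: the C–O σ-bond cleaves heterolytically; both bonding electrons depart with MsO⁻, leaving a secondary carbocation at the α-carbon.
Step 2: A 1,2-hydride shift from the adjacent cyclopentyl carbon moves the positive charge from the secondary centre to an adjacent carbon, generating a more stable tertiary carbocation.
Step 3: A lone pair on the oxygen of CH3CH2OH attacks the carbocation, forming a new C–O σ-bond and an oxonium ion.
After step 3 the species present is an oxonium ion.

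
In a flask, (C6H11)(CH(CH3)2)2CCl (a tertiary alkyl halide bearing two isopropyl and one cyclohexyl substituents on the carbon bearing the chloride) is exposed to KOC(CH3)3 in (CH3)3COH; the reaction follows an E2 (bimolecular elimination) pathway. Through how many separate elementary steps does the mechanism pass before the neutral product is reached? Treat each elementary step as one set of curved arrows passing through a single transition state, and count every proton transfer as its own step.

1

Step 1: In one step, (CH3)3CO⁻ pulls off a β-proton, the C–Cl bond cleaves, and a C=C double bond forms between the α- and β-carbons (E2, anti elimination).
Total: 1 elementary step.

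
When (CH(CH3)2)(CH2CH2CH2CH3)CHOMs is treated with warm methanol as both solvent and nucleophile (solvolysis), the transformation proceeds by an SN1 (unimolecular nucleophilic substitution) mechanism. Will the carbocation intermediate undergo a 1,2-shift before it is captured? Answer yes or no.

yes

The first-formed carbocation is secondary.
The adjacent isopropyl carbon already bears 2 other carbon substituents and has a hydrogen to migrate; after a 1,2-hydride shift from that carbon the positive charge sits on a tertiary centre.
Tertiary is more stable than secondary, so the shift occurs.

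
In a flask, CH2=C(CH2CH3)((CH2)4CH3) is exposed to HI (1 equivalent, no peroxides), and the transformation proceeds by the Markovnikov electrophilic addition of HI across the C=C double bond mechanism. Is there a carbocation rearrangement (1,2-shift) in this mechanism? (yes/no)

The first-formed carbocation is tertiary.
No single 1,2-shift to an adjacent carbon would produce a more-substituted cation than the one already present, so no rearrangement occurs.

no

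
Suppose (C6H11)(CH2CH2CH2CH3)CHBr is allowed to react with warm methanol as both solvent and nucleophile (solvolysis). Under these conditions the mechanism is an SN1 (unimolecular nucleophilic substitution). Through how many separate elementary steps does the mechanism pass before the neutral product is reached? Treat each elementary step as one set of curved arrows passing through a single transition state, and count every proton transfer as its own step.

4

Step 1: The C–Br bond breaks with both electrons going to the bromide; Br⁻ leaves and a secondary carbocation remains.
Step 2: A hydride (H with its bonding pair) migrates from the adjacent cyclohexyl carbon to the cationic centre — a 1,2-hydride shift — upgrading the secondary cation to a tertiary one.
Step 3: A lone pair on the oxygen of CH3OH attacks the carbocation, forming a new C–O σ-bond and an oxonium ion.
Step 4: A second solvent molecule removes the proton on oxygen, giving the neutral ether product.
Total: 4 elementary steps.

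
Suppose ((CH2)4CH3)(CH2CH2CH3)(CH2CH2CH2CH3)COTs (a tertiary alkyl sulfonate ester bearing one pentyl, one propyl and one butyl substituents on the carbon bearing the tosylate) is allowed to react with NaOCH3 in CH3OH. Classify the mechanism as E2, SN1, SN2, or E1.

Conditions: a strong base with a tertiary substrate bearing a β-hydrogen.
These conditions are the textbook signature of the E2 pathway.
A strong (often hindered) base removes a β-H in concert with loss of the leaving group — bimolecular elimination.

E2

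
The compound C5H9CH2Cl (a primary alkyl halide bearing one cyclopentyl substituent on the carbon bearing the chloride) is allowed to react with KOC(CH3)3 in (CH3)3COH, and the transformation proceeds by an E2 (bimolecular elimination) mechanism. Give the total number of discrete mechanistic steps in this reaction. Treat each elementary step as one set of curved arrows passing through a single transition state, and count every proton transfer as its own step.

1

Step 1: Concerted anti-periplanar elimination: (CH3)3CO⁻ abstracts a β-H while Cl⁻ leaves, and the C–H electrons become the new C=C π bond — all in a single transition state.
Total: 1 elementary step.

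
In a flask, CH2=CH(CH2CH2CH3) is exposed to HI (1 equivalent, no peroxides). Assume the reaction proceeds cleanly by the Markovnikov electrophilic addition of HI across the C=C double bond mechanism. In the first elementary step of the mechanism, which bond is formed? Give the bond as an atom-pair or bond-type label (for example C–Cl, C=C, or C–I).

Step 1: The π electrons of the C=C bond attack a proton of HI; Markovnikov addition places the new C–H on the less-substituted alkene carbon, so the positive charge ends up on the more-substituted carbon — a secondary carbocation. The H–I bond breaks heterolytically, releasing I⁻.
The bond formed in this step is the C–H bond.

C–H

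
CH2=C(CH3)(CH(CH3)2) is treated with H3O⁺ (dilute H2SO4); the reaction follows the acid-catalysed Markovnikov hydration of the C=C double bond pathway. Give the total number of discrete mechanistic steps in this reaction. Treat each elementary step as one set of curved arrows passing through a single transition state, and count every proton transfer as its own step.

3

Step 1: Protonation of the alkene by H3O⁺: the π bond acts as the nucleophile and picks up H⁺, giving the more stable (Markovnikov) tertiary carbocation. H2O is released.
(No 1,2-shift: no single shift to an adjacent carbon would give a more stable cation.)
Step 2: A lone pair on the oxygen of H2O attacks the carbocation, forming a C–O bond and an oxonium ion (a protonated alcohol).
Step 3: Proton transfer from the O–H of the oxonium ion to H2O completes the catalytic cycle and yields the alcohol.
Total: 3 elementary steps.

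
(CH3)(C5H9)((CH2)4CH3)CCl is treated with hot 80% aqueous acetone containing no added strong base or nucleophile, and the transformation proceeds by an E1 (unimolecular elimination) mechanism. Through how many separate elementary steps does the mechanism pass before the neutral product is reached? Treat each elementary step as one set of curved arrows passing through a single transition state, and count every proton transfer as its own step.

2

Step 1: Unassisted departure of Cl⁻ (taking the C–Cl bonding pair) generates a tertiary carbocation.
(No 1,2-shift: no single shift to an adjacent carbon would give a more stable cation.)
Step 2: Loss of a β-proton to a water molecule of the solvent: the C–H bonding pair collapses toward the cationic carbon to form the C=C π bond, yielding the alkene.
Total: 2 elementary steps.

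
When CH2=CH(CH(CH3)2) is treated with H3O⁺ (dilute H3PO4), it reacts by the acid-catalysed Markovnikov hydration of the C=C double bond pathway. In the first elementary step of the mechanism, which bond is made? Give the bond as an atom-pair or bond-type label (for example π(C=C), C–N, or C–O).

C–H

Step 1: Protonation of the alkene by H3O⁺: the π bond acts as the nucleophile and picks up H⁺, giving the more stable (Markovnikov) secondary carbocation. H2O is released.
The bond formed in this step is the C–H bond.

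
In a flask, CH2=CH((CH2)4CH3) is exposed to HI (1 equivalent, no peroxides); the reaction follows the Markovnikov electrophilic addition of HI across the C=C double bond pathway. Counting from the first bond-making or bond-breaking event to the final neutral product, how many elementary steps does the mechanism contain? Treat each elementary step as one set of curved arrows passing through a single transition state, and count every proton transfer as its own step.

Step 1: The π electrons of the C=C bond attack a proton of HI; Markovnikov addition places the new C–H on the less-substituted alkene carbon, so the positive charge ends up on the more-substituted carbon — a secondary carbocation. The H–I bond breaks heterolytically, releasing I⁻.
(No 1,2-shift: no single shift to an adjacent carbon would give a more stable cation.)
Step 2: Nucleophilic attack by I⁻ on the carbocation completes the addition, giving R–I.
Total: 2 elementary steps.

2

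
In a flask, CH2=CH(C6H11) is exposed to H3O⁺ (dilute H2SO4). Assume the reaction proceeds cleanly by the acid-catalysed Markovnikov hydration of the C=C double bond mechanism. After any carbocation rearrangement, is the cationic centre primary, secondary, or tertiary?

Step 1: Protonation of the alkene by H3O⁺: the π bond acts as the nucleophile and picks up H⁺, giving the more stable (Markovnikov) secondary carbocation. H2O is released.
Step 2: Carbocation rearrangement: a 1,2-hydride shift from the adjacent cyclohexyl carbon converts the initially-formed secondary cation into the more stable tertiary cation.
The cation rearranges from secondary to tertiary via a 1,2-hydride shift from the adjacent cyclohexyl carbon; the tertiary cation is what reacts next.

tertiary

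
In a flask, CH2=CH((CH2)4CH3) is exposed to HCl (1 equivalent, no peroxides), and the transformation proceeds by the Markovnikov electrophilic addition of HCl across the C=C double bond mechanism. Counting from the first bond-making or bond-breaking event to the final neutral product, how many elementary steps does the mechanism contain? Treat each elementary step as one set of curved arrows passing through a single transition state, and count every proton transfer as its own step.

Step 1: Protonation of the alkene by HCl: the π bond acts as the nucleophile and picks up H⁺, giving the more stable (Markovnikov) secondary carbocation. The H–Cl bond breaks heterolytically, releasing Cl⁻.
(No 1,2-shift: no single shift to an adjacent carbon would give a more stable cation.)
Step 2: Cl⁻ captures the cation: a lone pair on Cl⁻ fills the empty p orbital, producing the alkyl halide product.
Total: 2 elementary steps.

2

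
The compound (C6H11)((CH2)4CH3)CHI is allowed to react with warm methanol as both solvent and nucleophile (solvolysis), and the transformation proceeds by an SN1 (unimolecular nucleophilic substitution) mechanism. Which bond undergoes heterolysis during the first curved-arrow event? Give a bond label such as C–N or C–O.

C–I

Step 1: Rate-determining heterolysis of the C–I bond gives I⁻ and a secondary carbocation.
The bond broken in this step is the C–I bond.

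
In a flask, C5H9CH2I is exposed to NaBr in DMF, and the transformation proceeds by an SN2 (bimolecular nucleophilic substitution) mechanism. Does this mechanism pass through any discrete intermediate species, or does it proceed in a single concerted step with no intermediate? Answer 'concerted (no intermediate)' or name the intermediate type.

Br⁻ attacks the back face of the α-carbon while I⁻ departs with the C–I bonding pair — a single concerted displacement through a pentacoordinate transition state.
All bond changes occur in one transition state; no discrete intermediate is formed.

concerted (no intermediate)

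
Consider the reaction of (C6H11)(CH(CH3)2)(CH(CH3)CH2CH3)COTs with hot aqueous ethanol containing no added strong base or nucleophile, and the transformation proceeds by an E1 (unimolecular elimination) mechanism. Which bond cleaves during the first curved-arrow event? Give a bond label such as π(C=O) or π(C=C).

Step 1: Unassisted departure of TsO⁻ (taking the C–O bonding pair) generates a tertiary carbocation.
The bond broken in this step is the C–O bond.

C–O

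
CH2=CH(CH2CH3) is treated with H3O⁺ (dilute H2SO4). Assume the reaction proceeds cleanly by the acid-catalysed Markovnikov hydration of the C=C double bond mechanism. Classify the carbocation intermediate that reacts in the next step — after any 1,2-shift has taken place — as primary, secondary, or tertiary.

Step 1: Protonation of the alkene by H3O⁺: the π bond acts as the nucleophile and picks up H⁺, giving the more stable (Markovnikov) secondary carbocation. H2O is released.
No single 1,2-shift to an adjacent carbon would give a more-substituted cation, so no rearrangement occurs.

secondary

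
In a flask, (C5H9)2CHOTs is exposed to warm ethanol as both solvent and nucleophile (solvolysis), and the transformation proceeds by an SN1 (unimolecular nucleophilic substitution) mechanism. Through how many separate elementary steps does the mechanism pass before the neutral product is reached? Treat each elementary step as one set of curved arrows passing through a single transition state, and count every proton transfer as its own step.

4

Step 1: Unassisted departure of TsO⁻ (taking the C–O bonding pair) generates a secondary carbocation.
Step 2: A hydride (H with its bonding pair) migrates from the adjacent cyclopentyl carbon to the cationic centre — a 1,2-hydride shift — upgrading the secondary cation to a tertiary one.
Step 3: A lone pair on the oxygen of CH3CH2OH attacks the carbocation, forming a new C–O σ-bond and an oxonium ion.
Step 4: Proton transfer from the O–H of the oxonium ion to a solvent molecule delivers the neutral ether.
Total: 4 elementary steps.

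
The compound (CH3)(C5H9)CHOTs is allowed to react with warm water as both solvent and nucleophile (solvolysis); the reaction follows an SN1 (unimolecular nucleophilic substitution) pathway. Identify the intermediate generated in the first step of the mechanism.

secondary carbocation

Step 1: The C–O bond breaks with both electrons going to the tosylate; TsO⁻ leaves and a secondary carbocation remains.
After step 1 the species present is a secondary carbocation.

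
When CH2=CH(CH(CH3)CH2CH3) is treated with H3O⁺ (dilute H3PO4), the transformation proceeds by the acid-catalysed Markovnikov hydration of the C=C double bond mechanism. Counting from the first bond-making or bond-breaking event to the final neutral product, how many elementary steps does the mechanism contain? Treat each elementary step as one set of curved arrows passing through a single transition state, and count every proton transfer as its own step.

Step 1: Protonation of the alkene by H3O⁺: the π bond acts as the nucleophile and picks up H⁺, giving the more stable (Markovnikov) secondary carbocation. H2O is released.
Step 2: Carbocation rearrangement: a 1,2-hydride shift from the adjacent sec-butyl carbon converts the initially-formed secondary cation into the more stable tertiary cation.
Step 3: Water acts as the nucleophile: an oxygen lone pair bonds to the cationic carbon, giving an oxonium-ion intermediate.
Step 4: Deprotonation of the oxonium ion by a water molecule delivers the neutral alcohol and regenerates the acid catalyst.
Total: 4 elementary steps.

4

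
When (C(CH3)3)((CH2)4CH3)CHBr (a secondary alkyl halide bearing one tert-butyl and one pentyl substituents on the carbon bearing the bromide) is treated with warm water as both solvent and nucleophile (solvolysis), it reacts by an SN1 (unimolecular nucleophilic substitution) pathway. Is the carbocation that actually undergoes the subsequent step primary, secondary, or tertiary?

Step 1: Rate-determining heterolysis of the C–Br bond gives Br⁻ and a secondary carbocation.
Step 2: Carbocation rearrangement: a 1,2-methyl shift from the adjacent tert-butyl carbon converts the initially-formed secondary cation into the more stable tertiary cation.
The cation rearranges from secondary to tertiary via a 1,2-methyl shift from the adjacent tert-butyl carbon; the tertiary cation is what reacts next.

tertiary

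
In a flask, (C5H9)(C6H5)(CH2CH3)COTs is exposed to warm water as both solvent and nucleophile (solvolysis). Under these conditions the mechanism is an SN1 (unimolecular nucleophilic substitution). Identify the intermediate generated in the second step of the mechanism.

Step 1: Rate-determining heterolysis of the C–O bond gives TsO⁻ and a tertiary carbocation.
Step 2: Nucleophilic capture: the oxygen of H2O bonds to the cationic carbon, producing an oxonium-ion intermediate.
After step 2 the species present is an oxonium ion.

oxonium ion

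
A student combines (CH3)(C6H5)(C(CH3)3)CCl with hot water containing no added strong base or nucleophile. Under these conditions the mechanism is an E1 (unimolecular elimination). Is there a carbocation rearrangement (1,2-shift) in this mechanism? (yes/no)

no

The first-formed carbocation is tertiary.
No single 1,2-shift to an adjacent carbon would produce a more-substituted cation than the one already present, so no rearrangement occurs.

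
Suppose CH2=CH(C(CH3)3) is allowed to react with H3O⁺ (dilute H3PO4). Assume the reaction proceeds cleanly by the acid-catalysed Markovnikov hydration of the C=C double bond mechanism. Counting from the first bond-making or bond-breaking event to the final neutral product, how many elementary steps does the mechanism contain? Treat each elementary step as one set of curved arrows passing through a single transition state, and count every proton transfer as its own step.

4

Step 1: The π electrons of the C=C bond attack a proton of H3O⁺; Markovnikov addition places the new C–H on the less-substituted alkene carbon, so the positive charge ends up on the more-substituted carbon — a secondary carbocation. H2O is released.
Step 2: A methyl group with its bonding pair migrates from the adjacent tert-butyl carbon to the cationic centre — a 1,2-methyl shift — upgrading the secondary cation to a tertiary one.
Step 3: A lone pair on the oxygen of H2O attacks the carbocation, forming a C–O bond and an oxonium ion (a protonated alcohol).
Step 4: H2O removes a proton from the oxonium oxygen, regenerating H3O⁺ and giving the neutral alcohol.
Total: 4 elementary steps.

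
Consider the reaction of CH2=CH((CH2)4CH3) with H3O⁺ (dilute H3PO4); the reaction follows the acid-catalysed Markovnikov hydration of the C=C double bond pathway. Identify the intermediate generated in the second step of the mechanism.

Step 1: Electrophilic addition begins with the π(C=C) electrons forming a bond to the proton of H3O⁺. Following Markovnikov's rule, the resulting cation is secondary. H2O is released.
Step 2: Nucleophilic capture of the cation by H2O produces the protonated alcohol (an oxonium ion).
After step 2 the species present is an oxonium ion.

oxonium ion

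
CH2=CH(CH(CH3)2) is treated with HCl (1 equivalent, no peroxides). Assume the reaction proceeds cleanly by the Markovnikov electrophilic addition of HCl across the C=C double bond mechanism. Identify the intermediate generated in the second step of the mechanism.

tertiary carbocation

Step 1: Protonation of the alkene by HCl: the π bond acts as the nucleophile and picks up H⁺, giving the more stable (Markovnikov) secondary carbocation. The H–Cl bond breaks heterolytically, releasing Cl⁻.
Step 2: A 1,2-hydride shift from the adjacent isopropyl carbon moves the positive charge from the secondary centre to an adjacent carbon, generating a more stable tertiary carbocation.
After step 2 the species present is a tertiary carbocation.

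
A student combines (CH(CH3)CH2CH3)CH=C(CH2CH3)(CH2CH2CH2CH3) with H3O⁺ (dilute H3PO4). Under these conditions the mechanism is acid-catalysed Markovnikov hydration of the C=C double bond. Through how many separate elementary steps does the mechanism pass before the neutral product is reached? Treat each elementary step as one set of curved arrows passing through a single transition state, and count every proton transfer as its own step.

Step 1: Protonation of the alkene by H3O⁺: the π bond acts as the nucleophile and picks up H⁺, giving the more stable (Markovnikov) tertiary carbocation. H2O is released.
(No 1,2-shift: no single shift to an adjacent carbon would give a more stable cation.)
Step 2: Nucleophilic capture of the cation by H2O produces the protonated alcohol (an oxonium ion).
Step 3: H2O removes a proton from the oxonium oxygen, regenerating H3O⁺ and giving the neutral alcohol.
Total: 3 elementary steps.

3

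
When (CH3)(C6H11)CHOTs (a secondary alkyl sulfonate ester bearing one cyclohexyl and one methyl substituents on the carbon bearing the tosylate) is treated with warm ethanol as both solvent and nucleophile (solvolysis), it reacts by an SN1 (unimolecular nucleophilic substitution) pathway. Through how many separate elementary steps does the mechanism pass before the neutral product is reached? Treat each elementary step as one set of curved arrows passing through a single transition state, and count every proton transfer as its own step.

4

Step 1: Unassisted departure of TsO⁻ (taking the C–O bonding pair) generates a secondary carbocation.
Step 2: A hydride (H with its bonding pair) migrates from the adjacent cyclohexyl carbon to the cationic centre — a 1,2-hydride shift — upgrading the secondary cation to a tertiary one.
Step 3: Nucleophilic capture: the oxygen of CH3CH2OH bonds to the cationic carbon, producing an oxonium-ion intermediate.
Step 4: Deprotonation of the oxonium oxygen by solvent ethanol yields the neutral ether.
Total: 4 elementary steps.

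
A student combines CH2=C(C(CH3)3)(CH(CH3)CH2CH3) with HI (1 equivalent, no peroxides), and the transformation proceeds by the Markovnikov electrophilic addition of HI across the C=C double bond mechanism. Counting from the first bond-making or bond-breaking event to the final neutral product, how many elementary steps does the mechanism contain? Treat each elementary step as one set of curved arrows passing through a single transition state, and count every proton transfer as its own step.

2

Step 1: The π electrons of the C=C bond attack a proton of HI; Markovnikov addition places the new C–H on the less-substituted alkene carbon, so the positive charge ends up on the more-substituted carbon — a tertiary carbocation. The H–I bond breaks heterolytically, releasing I⁻.
(No 1,2-shift: no single shift to an adjacent carbon would give a more stable cation.)
Step 2: Nucleophilic attack by I⁻ on the carbocation completes the addition, giving R–I.
Total: 2 elementary steps.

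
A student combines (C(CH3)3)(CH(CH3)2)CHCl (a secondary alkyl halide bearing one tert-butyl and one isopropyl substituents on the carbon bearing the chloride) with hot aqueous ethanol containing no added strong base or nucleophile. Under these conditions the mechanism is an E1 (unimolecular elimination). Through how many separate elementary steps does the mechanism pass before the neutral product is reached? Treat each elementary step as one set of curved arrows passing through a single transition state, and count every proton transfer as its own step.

3

Step 1: Unassisted departure of Cl⁻ (taking the C–Cl bonding pair) generates a secondary carbocation.
Step 2: A hydride (H with its bonding pair) migrates from the adjacent isopropyl carbon to the cationic centre — a 1,2-hydride shift — upgrading the secondary cation to a tertiary one.
Step 3: A water (or ethanol) molecule (solvent) deprotonates a β-carbon; as the C–H bond breaks, those electrons form the new alkene π bond.
Total: 3 elementary steps.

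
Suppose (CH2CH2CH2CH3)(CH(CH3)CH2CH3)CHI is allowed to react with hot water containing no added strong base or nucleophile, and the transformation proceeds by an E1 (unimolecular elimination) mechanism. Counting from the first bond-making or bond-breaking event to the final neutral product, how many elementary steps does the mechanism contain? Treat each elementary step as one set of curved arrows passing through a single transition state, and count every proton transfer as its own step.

3

Step 1: Unassisted departure of I⁻ (taking the C–I bonding pair) generates a secondary carbocation.
Step 2: Carbocation rearrangement: a 1,2-hydride shift from the adjacent sec-butyl carbon converts the initially-formed secondary cation into the more stable tertiary cation.
Step 3: A water molecule (solvent) deprotonates a β-carbon; as the C–H bond breaks, those electrons form the new alkene π bond.
Total: 3 elementary steps.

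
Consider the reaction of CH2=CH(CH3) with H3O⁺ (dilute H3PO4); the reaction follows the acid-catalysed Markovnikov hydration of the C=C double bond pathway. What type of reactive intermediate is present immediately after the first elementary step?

secondary carbocation

Step 1: Protonation of the alkene by H3O⁺: the π bond acts as the nucleophile and picks up H⁺, giving the more stable (Markovnikov) secondary carbocation. H2O is released.
After step 1 the species present is a secondary carbocation.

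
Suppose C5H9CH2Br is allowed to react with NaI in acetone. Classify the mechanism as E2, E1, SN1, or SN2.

SN2

Conditions: a primary substrate with a strong nucleophile in the polar aprotic solvent acetone.
These conditions are the textbook signature of the SN2 pathway.
An unhindered substrate with a strong nucleophile in a polar aprotic solvent favours one-step backside displacement.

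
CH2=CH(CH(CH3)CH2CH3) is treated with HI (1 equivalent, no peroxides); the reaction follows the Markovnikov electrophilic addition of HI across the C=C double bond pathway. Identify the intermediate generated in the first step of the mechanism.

secondary carbocation

Step 1: The π electrons of the C=C bond attack a proton of HI; Markovnikov addition places the new C–H on the less-substituted alkene carbon, so the positive charge ends up on the more-substituted carbon — a secondary carbocation. The H–I bond breaks heterolytically, releasing I⁻.
After step 1 the species present is a secondary carbocation.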